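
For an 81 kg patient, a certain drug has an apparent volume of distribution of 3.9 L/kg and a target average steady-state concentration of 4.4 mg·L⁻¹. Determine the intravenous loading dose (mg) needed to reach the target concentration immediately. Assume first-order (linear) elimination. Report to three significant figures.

Vd(total) = 81 kg × 3.9 L/kg = 315.9 L
LD = Vd × C = 315.9 × 4.400 = 1390 mg

1390 mg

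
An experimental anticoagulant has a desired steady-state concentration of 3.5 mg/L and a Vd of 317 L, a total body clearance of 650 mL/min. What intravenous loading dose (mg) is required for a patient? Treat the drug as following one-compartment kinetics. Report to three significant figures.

1110 mg

LD = Vd × C = 317.0 × 3.500 = 1110 mg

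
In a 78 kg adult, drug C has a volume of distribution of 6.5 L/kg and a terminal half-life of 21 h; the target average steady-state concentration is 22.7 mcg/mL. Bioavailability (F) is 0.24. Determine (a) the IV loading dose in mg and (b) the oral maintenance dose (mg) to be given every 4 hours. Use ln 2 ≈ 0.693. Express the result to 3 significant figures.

(a) 11500 mg; (b) 6330 mg

Vd = 6.5 L/kg × 78 kg = 507.0 L
LD = Vd × C = 507.0 × 22.7 = 11510 mg
CL = 0.693 × Vd / t½ = 0.693 × 507.0 / 21 = 16.73 L/h
D = CL × Css × τ / F = 16.73 × 22.7 × 4 / 0.24 = 6330 mg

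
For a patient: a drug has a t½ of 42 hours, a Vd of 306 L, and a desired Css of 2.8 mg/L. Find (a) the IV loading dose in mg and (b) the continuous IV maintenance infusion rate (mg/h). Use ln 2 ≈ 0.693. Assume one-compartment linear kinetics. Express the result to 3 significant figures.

LD = Vd × C = 306.0 × 2.8 = 856.8 mg
CL = 0.693 × Vd / t½ = 0.693 × 306.0 / 42 = 5.049 L/h
Infusion rate = CL × Css = 5.049 × 2.8 = 14.14 mg/h

(a) 857 mg; (b) 14.1 mg/h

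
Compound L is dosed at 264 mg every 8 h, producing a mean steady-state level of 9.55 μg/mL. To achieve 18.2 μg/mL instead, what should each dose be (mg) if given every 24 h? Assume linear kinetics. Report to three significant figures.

For first-order elimination, Css ∝ F·D/(CL·τ); F and CL are unchanged, so Css ∝ D/τ.
D₂ = D₁ × (Css,target / Css,current) × (τ₂/τ₁) = 264 × (18.2/9.55) × (24/8) = 1509 mg

1510 mg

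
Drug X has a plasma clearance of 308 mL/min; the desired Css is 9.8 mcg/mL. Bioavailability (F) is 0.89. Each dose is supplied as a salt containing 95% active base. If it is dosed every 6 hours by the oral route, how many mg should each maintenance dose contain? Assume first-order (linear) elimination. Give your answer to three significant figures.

1290 mg

CL = 308 mL/min = 308 × 0.06 = 18.48 L/h
At steady state, dose per interval replaces the amount cleared in that interval: F·S·D/τ = CL·Css.
D = CL × Css × τ / F / S = 18.48 × 9.8 × 6 / 0.89 / 0.95 = 1285 mg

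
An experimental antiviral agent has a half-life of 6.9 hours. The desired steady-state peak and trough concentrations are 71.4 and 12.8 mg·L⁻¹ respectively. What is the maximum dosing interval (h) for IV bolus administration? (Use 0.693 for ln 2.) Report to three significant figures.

17.1 h

k = 0.693 / t½ = 0.693 / 6.9 = 0.1004 h⁻¹
Between IV bolus doses, concentration decays as C = C₀·e^(−kτ), so C_peak/C_trough = e^(kτ).
τ_max = ln(C_peak/C_trough) / k = ln(71.4/12.8) / 0.1004 = 1.719 / 0.1004 = 17.12 h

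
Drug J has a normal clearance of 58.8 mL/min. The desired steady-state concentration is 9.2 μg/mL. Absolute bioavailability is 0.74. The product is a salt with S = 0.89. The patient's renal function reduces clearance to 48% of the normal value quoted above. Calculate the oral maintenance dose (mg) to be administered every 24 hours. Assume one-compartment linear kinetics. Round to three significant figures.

568 mg

CL = 58.8 mL/min × 60/1000 = 3.528 L/h
Patient clearance = 0.48 × 3.528 = 1.693 L/h
D = CL × Css × τ / F / S = 1.693 × 9.2 × 24 / 0.74 / 0.89 = 567.6 mg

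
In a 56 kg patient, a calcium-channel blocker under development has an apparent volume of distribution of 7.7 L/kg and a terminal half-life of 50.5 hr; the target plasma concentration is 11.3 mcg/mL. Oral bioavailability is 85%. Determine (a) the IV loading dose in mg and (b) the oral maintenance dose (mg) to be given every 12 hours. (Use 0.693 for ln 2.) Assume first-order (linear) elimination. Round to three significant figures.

Vd(total) = 56 kg × 7.7 L/kg = 431.2 L
LD = Vd × C = 431.2 × 11.3 = 4873 mg
CL = 0.693 × Vd / t½ = 0.693 × 431.2 / 50.5 = 5.917 L/h
D = CL × Css × τ / F = 5.917 × 11.3 × 12 / 0.85 = 943.9 mg

(a) 4870 mg; (b) 944 mg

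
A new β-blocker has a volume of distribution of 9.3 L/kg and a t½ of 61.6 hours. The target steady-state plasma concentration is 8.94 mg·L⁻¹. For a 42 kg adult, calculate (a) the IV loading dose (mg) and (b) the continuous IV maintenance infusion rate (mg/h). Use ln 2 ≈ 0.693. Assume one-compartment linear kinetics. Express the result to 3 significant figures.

Vd = 9.3 L/kg × 42 kg = 390.6 L
LD = Vd × C = 390.6 × 8.94 = 3492 mg
CL = 0.693 × Vd / t½ = 0.693 × 390.6 / 61.6 = 4.394 L/h
Infusion rate = CL × Css = 4.394 × 8.94 = 39.28 mg/h

(a) 3490 mg; (b) 39.3 mg/h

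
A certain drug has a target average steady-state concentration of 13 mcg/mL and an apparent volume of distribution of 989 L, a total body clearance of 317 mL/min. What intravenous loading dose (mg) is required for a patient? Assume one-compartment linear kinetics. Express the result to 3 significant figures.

LD = Vd × C = 989.0 × 13.00 = 12860 mg

12900 mg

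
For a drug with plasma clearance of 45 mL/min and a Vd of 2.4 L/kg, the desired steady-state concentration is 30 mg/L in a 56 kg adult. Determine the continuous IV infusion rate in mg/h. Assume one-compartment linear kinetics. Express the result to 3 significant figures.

Convert clearance: 45 mL/min × 60 min/h ÷ 1000 mL/L = 2.700 L/h
At steady state, infusion rate equals elimination rate: rate in = CL × Css.
Rate = CL × Css = 2.700 × 30 = 81.00 mg/h

81.0 mg/h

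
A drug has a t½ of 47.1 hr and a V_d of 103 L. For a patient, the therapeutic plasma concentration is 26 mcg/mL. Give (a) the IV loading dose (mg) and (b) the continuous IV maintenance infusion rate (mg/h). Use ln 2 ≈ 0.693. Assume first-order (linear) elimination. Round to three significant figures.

(a) 2680 mg; (b) 39.4 mg/h

LD = Vd × C = 103.0 × 26 = 2678 mg
CL = 0.693 × Vd / t½ = 0.693 × 103.0 / 47.1 = 1.515 L/h
Infusion rate = CL × Css = 1.515 × 26 = 39.39 mg/h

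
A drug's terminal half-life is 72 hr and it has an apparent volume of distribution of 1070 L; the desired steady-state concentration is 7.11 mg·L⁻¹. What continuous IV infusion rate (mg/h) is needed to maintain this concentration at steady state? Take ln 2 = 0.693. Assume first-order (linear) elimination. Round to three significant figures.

CL = ln 2 · Vd / t½ = 0.693 × 1070 / 72 = 10.30 L/h
Infusion rate = CL × Css = 10.30 × 7.11 = 73.23 mg/h

73.2 mg/h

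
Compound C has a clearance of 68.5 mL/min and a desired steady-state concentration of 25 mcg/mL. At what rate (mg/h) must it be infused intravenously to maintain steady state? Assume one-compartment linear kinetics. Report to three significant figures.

103 mg/h

CL = 68.5 mL/min × 60/1000 = 4.110 L/h
At steady state, infusion rate equals elimination rate: rate in = CL × Css.
R₀ = 4.110 × 25 = 102.8 mg/h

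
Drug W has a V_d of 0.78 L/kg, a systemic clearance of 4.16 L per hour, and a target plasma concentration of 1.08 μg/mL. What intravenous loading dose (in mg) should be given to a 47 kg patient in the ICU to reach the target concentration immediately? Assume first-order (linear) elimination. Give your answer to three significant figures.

39.6 mg

Vd = 0.78 L/kg × 47 kg = 36.66 L
LD = Vd × C = 36.66 × 1.080 = 39.59 mg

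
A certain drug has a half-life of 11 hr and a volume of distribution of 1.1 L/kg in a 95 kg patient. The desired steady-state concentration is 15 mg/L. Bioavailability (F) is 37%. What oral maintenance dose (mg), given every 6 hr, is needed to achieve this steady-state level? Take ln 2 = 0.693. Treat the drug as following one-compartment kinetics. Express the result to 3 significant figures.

1600 mg

Vd(total) = 95 kg × 1.1 L/kg = 104.5 L
k = 0.693/11 = 0.06300 h⁻¹, so CL = k·Vd = 0.06300 × 104.5 = 6.584 L/h
D = CL × Css × τ / F = 6.584 × 15 × 6 / 0.37 = 1602 mg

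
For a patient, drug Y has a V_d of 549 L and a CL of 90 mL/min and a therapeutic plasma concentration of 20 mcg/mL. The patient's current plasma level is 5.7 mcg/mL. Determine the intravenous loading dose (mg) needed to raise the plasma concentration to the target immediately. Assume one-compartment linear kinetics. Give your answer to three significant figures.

7850 mg

The loading dose fills Vd to the target concentration; clearance is irrelevant here.
Concentration deficit ΔC = 20 − 5.7 = 14.30 mg/L
LD = Vd × ΔC = 549.0 × 14.30 = 7851 mg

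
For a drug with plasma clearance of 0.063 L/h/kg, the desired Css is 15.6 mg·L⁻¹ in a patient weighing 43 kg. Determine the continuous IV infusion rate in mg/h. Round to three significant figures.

CL = 0.063 L/h/kg × 43 kg = 2.709 L/h
R₀ = 2.709 × 15.6 = 42.26 mg/h

42.3 mg/h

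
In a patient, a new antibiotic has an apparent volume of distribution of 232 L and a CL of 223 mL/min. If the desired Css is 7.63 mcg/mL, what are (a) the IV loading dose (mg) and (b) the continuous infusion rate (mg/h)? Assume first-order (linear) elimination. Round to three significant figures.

Loading: fill Vd to C_target → 232.0 L × 7.63 mg/L = 1770 mg
CL = 223 mL/min = 223 × 0.06 = 13.38 L/h
Infusion rate = 13.38 L/h × 7.63 mg/L = 102.1 mg/h

(a) 1770 mg; (b) 102 mg/h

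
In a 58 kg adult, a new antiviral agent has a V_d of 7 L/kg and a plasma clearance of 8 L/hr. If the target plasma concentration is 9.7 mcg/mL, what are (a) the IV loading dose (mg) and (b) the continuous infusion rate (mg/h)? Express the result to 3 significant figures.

Vd = 7 L/kg × 58 kg = 406.0 L
Loading dose = Vd × C = 406.0 × 9.7 = 3938 mg
Maintenance infusion rate = CL × Css = 8.000 × 9.7 = 77.60 mg/h

(a) 3940 mg; (b) 77.6 mg/h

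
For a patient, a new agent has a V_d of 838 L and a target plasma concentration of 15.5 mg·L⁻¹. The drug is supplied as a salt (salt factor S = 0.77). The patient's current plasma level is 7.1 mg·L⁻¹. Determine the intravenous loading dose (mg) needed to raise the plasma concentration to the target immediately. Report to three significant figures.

Concentration deficit ΔC = 15.5 − 7.1 = 8.400 mg/L
LD = Vd × ΔC / S = 838.0 × 8.400 / 0.77 = 9142 mg

9140 mg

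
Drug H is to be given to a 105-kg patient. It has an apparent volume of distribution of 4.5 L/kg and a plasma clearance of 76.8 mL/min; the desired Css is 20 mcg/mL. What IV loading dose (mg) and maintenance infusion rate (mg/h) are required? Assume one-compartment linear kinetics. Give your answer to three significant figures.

Vd(total) = 105 kg × 4.5 L/kg = 472.5 L
LD = Vd · C_target = 472.5 × 20 = 9450 mg
CL = 76.8 mL/min × 60/1000 = 4.608 L/h
Infusion rate = 4.608 L/h × 20 mg/L = 92.16 mg/h

(a) 9450 mg; (b) 92.2 mg/h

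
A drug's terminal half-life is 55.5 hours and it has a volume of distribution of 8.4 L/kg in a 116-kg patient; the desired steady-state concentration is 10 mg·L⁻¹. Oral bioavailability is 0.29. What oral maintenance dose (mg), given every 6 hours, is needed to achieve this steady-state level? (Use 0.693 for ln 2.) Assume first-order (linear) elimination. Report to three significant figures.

Vd(total) = 116 kg × 8.4 L/kg = 974.4 L
k = 0.693/55.5 = 0.01249 h⁻¹, so CL = k·Vd = 0.01249 × 974.4 = 12.17 L/h
D = CL × Css × τ / F = 12.17 × 10 × 6 / 0.29 = 2518 mg

2520 mg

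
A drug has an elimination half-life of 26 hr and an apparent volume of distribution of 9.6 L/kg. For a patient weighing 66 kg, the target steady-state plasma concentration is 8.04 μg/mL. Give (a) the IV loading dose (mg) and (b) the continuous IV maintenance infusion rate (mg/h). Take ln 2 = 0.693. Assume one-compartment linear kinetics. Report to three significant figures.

Total Vd = 9.6 × 66 = 633.6 L
LD = Vd × C = 633.6 × 8.04 = 5094 mg
CL = 0.693 × Vd / t½ = 0.693 × 633.6 / 26 = 16.89 L/h
Infusion rate = CL × Css = 16.89 × 8.04 = 135.8 mg/h

(a) 5090 mg; (b) 136 mg/h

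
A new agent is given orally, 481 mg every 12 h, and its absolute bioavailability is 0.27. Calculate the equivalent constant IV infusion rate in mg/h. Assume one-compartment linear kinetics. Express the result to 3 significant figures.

10.8 mg/h

Equivalent systemic input: infusion rate = F·D/τ.
Rate = 0.27 × 481 / 12 = 10.82 mg/h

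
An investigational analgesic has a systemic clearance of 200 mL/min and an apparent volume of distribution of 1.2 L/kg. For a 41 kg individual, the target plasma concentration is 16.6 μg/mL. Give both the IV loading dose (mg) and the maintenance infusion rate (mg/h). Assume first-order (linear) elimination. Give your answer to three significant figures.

Total Vd = 1.2 × 41 = 49.20 L
Loading dose = Vd × C = 49.20 × 16.6 = 816.7 mg
CL = 200 mL/min = 200 × 0.06 = 12.00 L/h
Maintenance: replace elimination → rate = CL × Css = 12.00 × 16.6 = 199.2 mg/h

(a) 817 mg; (b) 199 mg/h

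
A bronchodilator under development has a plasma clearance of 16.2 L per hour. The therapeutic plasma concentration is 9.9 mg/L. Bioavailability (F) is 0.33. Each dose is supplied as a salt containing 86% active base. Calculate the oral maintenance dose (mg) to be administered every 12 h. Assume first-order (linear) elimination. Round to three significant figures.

D = CL × Css × τ / F / S = 16.20 × 9.9 × 12 / 0.33 / 0.86 = 6781 mg

6780 mg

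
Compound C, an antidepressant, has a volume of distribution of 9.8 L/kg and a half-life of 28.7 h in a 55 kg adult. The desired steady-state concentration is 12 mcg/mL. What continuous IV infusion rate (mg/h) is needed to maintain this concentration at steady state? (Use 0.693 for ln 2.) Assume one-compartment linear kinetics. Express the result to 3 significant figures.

Vd = 9.8 L/kg × 55 kg = 539.0 L
k = 0.693/28.7 = 0.02415 h⁻¹, so CL = k·Vd = 0.02415 × 539.0 = 13.02 L/h
Infusion rate = CL × Css = 13.02 × 12 = 156.2 mg/h

156 mg/h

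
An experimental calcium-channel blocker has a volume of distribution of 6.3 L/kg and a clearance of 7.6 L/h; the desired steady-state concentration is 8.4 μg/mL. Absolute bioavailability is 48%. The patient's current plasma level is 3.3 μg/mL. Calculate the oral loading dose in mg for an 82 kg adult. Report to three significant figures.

Total Vd = 6.3 × 82 = 516.6 L
LD is governed by Vd — clearance does not enter the loading-dose calculation.
Concentration deficit ΔC = 8.4 − 3.3 = 5.100 mg/L
LD = Vd × ΔC / F = 516.6 × 5.100 / 0.48 = 5489 mg

5490 mg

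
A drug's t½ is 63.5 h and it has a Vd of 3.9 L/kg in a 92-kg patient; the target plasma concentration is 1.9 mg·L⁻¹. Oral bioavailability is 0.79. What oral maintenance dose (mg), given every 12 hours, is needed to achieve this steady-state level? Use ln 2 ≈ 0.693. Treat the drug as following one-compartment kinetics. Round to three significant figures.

113 mg

Total Vd = 3.9 × 92 = 358.8 L
CL = ln 2 · Vd / t½ = 0.693 × 358.8 / 63.5 = 3.916 L/h
D = CL × Css × τ / F = 3.916 × 1.9 × 12 / 0.79 = 113.0 mg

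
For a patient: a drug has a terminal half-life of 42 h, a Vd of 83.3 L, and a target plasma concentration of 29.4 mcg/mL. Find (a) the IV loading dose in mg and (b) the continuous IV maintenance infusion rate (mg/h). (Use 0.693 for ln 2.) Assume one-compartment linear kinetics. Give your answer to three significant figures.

(a) 2450 mg; (b) 40.4 mg/h

LD = Vd × C = 83.30 × 29.4 = 2449 mg
CL = 0.693 × Vd / t½ = 0.693 × 83.30 / 42 = 1.374 L/h
Infusion rate = CL × Css = 1.374 × 29.4 = 40.40 mg/h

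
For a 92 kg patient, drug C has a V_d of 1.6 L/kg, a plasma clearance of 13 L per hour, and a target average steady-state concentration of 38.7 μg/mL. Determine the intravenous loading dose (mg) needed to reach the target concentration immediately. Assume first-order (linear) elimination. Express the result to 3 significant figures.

Vd = 1.6 L/kg × 92 kg = 147.2 L
LD is governed by Vd — clearance does not enter the loading-dose calculation.
LD = Vd × C = 147.2 × 38.70 = 5697 mg

5700 mg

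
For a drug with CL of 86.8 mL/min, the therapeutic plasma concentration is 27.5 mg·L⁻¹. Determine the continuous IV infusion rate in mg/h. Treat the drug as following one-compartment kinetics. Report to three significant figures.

143 mg/h

Convert clearance: 86.8 mL/min × 60 min/h ÷ 1000 mL/L = 5.208 L/h
At steady state, infusion rate equals elimination rate: rate in = CL × Css.
R₀ = 5.208 × 27.5 = 143.2 mg/h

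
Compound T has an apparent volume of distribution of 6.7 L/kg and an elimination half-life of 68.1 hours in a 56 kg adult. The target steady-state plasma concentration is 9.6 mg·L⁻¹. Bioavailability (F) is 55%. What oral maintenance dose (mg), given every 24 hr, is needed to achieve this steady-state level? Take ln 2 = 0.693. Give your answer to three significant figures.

Vd = 6.7 L/kg × 56 kg = 375.2 L
k = 0.693/68.1 = 0.01018 h⁻¹, so CL = k·Vd = 0.01018 × 375.2 = 3.820 L/h
D = CL × Css × τ / F = 3.820 × 9.6 × 24 / 0.55 = 1600 mg

1600 mg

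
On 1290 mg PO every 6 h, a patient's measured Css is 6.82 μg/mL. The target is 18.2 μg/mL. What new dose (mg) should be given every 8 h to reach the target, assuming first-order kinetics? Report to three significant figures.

4590 mg

With linear kinetics, Css is proportional to dose rate (D/τ) at fixed clearance.
D₂ = D₁ × (Css,target / Css,current) × (τ₂/τ₁) = 1290 × (18.2/6.82) × (8/6) = 4590 mg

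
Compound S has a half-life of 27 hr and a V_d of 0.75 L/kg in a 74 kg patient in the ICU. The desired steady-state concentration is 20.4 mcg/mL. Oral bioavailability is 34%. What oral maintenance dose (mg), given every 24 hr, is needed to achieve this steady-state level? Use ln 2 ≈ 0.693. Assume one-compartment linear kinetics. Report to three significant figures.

2050 mg

Vd(total) = 74 kg × 0.75 L/kg = 55.50 L
k = 0.693/27 = 0.02567 h⁻¹, so CL = k·Vd = 0.02567 × 55.50 = 1.425 L/h
D = CL × Css × τ / F = 1.425 × 20.4 × 24 / 0.34 = 2052 mg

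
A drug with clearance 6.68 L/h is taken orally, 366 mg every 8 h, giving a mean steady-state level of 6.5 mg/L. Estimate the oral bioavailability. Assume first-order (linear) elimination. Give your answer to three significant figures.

0.949

F·D/τ = CL·Css at steady state → F = CL·Css·τ / D.
F = 6.68 × 6.5 × 8 / 366 = 0.949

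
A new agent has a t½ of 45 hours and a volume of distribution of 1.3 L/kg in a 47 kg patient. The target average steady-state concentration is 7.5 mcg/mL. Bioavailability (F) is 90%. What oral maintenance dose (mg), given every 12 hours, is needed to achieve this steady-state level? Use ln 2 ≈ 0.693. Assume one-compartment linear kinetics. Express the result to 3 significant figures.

94.1 mg

Vd = 1.3 L/kg × 47 kg = 61.10 L
CL = ln 2 · Vd / t½ = 0.693 × 61.10 / 45 = 0.9409 L/h
D = CL × Css × τ / F = 0.9409 × 7.5 × 12 / 0.9 = 94.09 mg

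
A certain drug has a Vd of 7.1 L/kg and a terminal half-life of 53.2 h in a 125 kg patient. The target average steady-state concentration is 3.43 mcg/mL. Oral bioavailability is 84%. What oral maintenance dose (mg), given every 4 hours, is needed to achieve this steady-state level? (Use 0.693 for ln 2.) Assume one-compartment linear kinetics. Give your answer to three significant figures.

189 mg

Total Vd = 7.1 × 125 = 887.5 L
CL = 0.693 × Vd / t½ = 0.693 × 887.5 / 53.2 = 11.56 L/h
D = CL × Css × τ / F = 11.56 × 3.43 × 4 / 0.84 = 188.8 mg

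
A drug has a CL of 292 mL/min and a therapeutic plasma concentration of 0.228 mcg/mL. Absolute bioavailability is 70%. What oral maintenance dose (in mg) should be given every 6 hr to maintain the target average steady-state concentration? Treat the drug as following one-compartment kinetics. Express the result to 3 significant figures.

34.2 mg

Convert clearance: 292 mL/min × 60 min/h ÷ 1000 mL/L = 17.52 L/h
D = CL × Css × τ / F = 17.52 × 0.228 × 6 / 0.7 = 34.24 mg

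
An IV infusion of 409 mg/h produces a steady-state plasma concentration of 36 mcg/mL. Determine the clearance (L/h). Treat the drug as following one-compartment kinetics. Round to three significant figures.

11.4 L/h

At steady state, infusion rate = CL × Css, so CL = rate / Css.
CL = 409 / 36 = 11.36 L/h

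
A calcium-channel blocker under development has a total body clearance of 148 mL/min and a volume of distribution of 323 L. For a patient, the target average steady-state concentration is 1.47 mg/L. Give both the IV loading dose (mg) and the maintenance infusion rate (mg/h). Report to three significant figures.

Loading: fill Vd to C_target → 323.0 L × 1.47 mg/L = 474.8 mg
Convert clearance: 148 mL/min × 60 min/h ÷ 1000 mL/L = 8.880 L/h
Maintenance infusion rate = CL × Css = 8.880 × 1.47 = 13.05 mg/h

(a) 475 mg; (b) 13.1 mg/h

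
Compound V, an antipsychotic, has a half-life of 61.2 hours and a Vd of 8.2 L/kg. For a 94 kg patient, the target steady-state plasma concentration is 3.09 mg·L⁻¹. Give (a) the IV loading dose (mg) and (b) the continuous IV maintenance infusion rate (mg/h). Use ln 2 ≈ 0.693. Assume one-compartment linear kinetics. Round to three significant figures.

(a) 2380 mg; (b) 27.0 mg/h

Vd = 8.2 L/kg × 94 kg = 770.8 L
LD = Vd × C = 770.8 × 3.09 = 2382 mg
CL = 0.693 × Vd / t½ = 0.693 × 770.8 / 61.2 = 8.728 L/h
Infusion rate = CL × Css = 8.728 × 3.09 = 26.97 mg/h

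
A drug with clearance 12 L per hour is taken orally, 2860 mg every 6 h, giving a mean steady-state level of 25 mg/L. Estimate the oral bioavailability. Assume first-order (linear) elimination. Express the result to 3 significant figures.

F·D/τ = CL·Css at steady state → F = CL·Css·τ / D.
F = 12 × 25 × 6 / 2860 = 0.629

0.629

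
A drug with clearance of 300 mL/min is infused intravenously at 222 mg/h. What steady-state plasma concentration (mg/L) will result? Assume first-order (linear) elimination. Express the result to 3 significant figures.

CL = 300 mL/min = 300 × 0.06 = 18.00 L/h
Css = rate / CL = 222 / 18.00 = 12.33 mg/L

12.3 mg/L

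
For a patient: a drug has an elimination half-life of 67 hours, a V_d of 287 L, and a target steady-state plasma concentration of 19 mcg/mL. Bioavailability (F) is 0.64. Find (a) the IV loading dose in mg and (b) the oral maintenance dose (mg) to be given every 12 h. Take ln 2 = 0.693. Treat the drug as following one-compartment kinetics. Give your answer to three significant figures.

LD = Vd × C = 287.0 × 19 = 5453 mg
CL = 0.693 × Vd / t½ = 0.693 × 287.0 / 67 = 2.969 L/h
D = CL × Css × τ / F = 2.969 × 19 × 12 / 0.64 = 1058 mg

(a) 5450 mg; (b) 1060 mg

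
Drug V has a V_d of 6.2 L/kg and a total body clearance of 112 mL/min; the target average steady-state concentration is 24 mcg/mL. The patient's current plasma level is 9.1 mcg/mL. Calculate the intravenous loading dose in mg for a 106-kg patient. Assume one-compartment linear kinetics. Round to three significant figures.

9790 mg

Vd = 6.2 L/kg × 106 kg = 657.2 L
Concentration deficit ΔC = 24 − 9.1 = 14.90 mg/L
LD = Vd × ΔC = 657.2 × 14.90 = 9792 mg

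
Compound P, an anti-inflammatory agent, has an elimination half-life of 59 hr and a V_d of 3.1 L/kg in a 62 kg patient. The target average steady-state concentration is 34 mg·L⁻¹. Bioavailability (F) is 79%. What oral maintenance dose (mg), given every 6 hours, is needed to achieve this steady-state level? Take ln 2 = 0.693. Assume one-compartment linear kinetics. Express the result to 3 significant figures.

583 mg

Vd = 3.1 L/kg × 62 kg = 192.2 L
CL = ln 2 · Vd / t½ = 0.693 × 192.2 / 59 = 2.258 L/h
D = CL × Css × τ / F = 2.258 × 34 × 6 / 0.79 = 583.1 mg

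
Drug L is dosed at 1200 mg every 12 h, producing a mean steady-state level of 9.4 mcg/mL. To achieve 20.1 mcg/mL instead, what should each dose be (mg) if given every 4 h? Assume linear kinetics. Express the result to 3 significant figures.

855 mg

For first-order elimination, Css ∝ F·D/(CL·τ); F and CL are unchanged, so Css ∝ D/τ.
D₂ = D₁ × (Css,target / Css,current) × (τ₂/τ₁) = 1200 × (20.1/9.4) × (4/12) = 855.3 mg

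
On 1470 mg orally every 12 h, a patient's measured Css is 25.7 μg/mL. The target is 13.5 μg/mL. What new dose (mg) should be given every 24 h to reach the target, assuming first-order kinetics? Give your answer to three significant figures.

1540 mg

With linear kinetics, Css is proportional to dose rate (D/τ) at fixed clearance.
D₂ = D₁ × (Css,target / Css,current) × (τ₂/τ₁) = 1470 × (13.5/25.7) × (24/12) = 1544 mg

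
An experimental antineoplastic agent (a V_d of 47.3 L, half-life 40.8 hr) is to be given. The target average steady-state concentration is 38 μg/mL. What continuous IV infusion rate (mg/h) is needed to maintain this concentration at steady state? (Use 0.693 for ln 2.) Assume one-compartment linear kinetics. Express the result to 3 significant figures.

CL = ln 2 · Vd / t½ = 0.693 × 47.30 / 40.8 = 0.8034 L/h
Infusion rate = CL × Css = 0.8034 × 38 = 30.53 mg/h

30.5 mg/h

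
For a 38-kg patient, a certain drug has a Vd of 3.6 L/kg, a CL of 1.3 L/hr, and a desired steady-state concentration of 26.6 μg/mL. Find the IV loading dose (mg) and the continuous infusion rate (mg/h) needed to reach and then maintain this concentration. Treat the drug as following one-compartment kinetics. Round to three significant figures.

(a) 3640 mg; (b) 34.6 mg/h

Vd = 3.6 L/kg × 38 kg = 136.8 L
Loading: fill Vd to C_target → 136.8 L × 26.6 mg/L = 3639 mg
Maintenance infusion rate = CL × Css = 1.300 × 26.6 = 34.58 mg/h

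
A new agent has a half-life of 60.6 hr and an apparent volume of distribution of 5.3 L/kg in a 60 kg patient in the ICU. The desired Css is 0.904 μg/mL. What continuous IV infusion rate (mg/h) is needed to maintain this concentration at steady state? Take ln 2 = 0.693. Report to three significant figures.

3.29 mg/h

Vd = 5.3 L/kg × 60 kg = 318.0 L
CL = 0.693 × Vd / t½ = 0.693 × 318.0 / 60.6 = 3.637 L/h
Infusion rate = CL × Css = 3.637 × 0.904 = 3.288 mg/h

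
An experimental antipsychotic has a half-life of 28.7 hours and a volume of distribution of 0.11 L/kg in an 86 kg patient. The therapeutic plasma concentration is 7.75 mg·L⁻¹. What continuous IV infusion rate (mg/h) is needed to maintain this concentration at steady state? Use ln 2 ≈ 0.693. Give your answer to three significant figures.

1.77 mg/h

Vd(total) = 86 kg × 0.11 L/kg = 9.460 L
CL = ln 2 · Vd / t½ = 0.693 × 9.460 / 28.7 = 0.2284 L/h
Infusion rate = CL × Css = 0.2284 × 7.75 = 1.770 mg/h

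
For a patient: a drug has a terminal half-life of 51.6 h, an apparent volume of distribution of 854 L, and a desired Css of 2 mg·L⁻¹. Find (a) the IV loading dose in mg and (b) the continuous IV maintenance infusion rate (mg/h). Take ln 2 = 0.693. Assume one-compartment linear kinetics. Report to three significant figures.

(a) 1710 mg; (b) 22.9 mg/h

LD = Vd × C = 854.0 × 2 = 1708 mg
CL = 0.693 × Vd / t½ = 0.693 × 854.0 / 51.6 = 11.47 L/h
Infusion rate = CL × Css = 11.47 × 2 = 22.94 mg/h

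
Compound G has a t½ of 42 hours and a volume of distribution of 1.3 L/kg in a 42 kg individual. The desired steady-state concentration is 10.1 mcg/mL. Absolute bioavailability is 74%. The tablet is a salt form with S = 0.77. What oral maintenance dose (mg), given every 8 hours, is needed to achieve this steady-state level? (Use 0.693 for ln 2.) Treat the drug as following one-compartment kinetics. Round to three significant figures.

Total Vd = 1.3 × 42 = 54.60 L
k = 0.693/42 = 0.01650 h⁻¹, so CL = k·Vd = 0.01650 × 54.60 = 0.9009 L/h
D = CL × Css × τ / F / S = 0.9009 × 10.1 × 8 / 0.74 / 0.77 = 127.8 mg

128 mg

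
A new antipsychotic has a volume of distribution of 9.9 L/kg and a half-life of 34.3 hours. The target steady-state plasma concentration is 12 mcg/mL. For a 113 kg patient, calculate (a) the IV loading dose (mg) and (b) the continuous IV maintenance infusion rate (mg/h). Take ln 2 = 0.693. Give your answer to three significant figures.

(a) 13400 mg; (b) 271 mg/h

Vd = 9.9 L/kg × 113 kg = 1119 L
LD = Vd × C = 1119 × 12 = 13430 mg
CL = 0.693 × Vd / t½ = 0.693 × 1119 / 34.3 = 22.61 L/h
Infusion rate = CL × Css = 22.61 × 12 = 271.3 mg/h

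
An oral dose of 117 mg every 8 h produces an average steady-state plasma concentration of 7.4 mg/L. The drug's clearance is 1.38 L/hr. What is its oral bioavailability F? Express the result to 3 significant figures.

0.698

F·D/τ = CL·Css at steady state → F = CL·Css·τ / D.
F = 1.38 × 7.4 × 8 / 117 = 0.698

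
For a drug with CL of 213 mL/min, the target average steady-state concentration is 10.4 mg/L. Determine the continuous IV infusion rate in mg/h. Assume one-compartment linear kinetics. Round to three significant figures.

133 mg/h

CL = 213 mL/min = 213 × 0.06 = 12.78 L/h
Rate = CL × Css = 12.78 × 10.4 = 132.9 mg/h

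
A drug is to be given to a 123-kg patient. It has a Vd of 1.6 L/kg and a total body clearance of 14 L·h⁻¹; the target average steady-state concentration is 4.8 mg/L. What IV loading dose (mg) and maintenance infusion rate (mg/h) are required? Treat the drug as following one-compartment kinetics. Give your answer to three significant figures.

(a) 945 mg; (b) 67.2 mg/h

Vd = 1.6 L/kg × 123 kg = 196.8 L
Loading: fill Vd to C_target → 196.8 L × 4.8 mg/L = 944.6 mg
Maintenance infusion rate = CL × Css = 14.00 × 4.8 = 67.20 mg/h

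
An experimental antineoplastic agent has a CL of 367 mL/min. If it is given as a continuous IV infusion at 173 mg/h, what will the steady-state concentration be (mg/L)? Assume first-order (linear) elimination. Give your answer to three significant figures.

7.86 mg/L

Convert clearance: 367 mL/min × 60 min/h ÷ 1000 mL/L = 22.02 L/h
Css = rate / CL = 173 / 22.02 = 7.856 mg/L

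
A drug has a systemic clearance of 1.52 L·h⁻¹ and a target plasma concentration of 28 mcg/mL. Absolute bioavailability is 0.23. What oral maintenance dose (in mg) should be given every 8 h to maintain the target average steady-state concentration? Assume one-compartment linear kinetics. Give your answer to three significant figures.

1480 mg

D = CL × Css × τ / F = 1.520 × 28 × 8 / 0.23 = 1480 mg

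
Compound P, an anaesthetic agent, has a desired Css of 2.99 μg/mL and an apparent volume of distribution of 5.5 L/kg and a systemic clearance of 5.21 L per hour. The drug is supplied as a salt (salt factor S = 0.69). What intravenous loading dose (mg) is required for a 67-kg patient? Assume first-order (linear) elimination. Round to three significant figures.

1600 mg

Vd = 5.5 L/kg × 67 kg = 368.5 L
LD is governed by Vd — clearance does not enter the loading-dose calculation.
LD = Vd × C / S = 368.5 × 2.990 / 0.69 = 1597 mg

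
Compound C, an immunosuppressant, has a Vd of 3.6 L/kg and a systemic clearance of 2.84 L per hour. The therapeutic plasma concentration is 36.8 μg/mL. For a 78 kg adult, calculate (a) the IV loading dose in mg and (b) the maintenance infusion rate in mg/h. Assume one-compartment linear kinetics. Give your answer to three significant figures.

Vd(total) = 78 kg × 3.6 L/kg = 280.8 L
Loading: fill Vd to C_target → 280.8 L × 36.8 mg/L = 10330 mg
Maintenance: replace elimination → rate = CL × Css = 2.840 × 36.8 = 104.5 mg/h

(a) 10300 mg; (b) 105 mg/h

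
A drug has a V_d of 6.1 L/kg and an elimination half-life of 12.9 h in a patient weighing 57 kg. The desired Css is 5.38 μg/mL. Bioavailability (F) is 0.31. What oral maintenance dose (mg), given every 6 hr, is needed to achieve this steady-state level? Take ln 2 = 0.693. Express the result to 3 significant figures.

1950 mg

Vd(total) = 57 kg × 6.1 L/kg = 347.7 L
k = 0.693/12.9 = 0.05372 h⁻¹, so CL = k·Vd = 0.05372 × 347.7 = 18.68 L/h
D = CL × Css × τ / F = 18.68 × 5.38 × 6 / 0.31 = 1945 mg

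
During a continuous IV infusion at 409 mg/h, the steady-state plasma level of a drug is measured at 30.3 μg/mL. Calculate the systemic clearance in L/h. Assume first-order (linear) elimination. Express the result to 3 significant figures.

At steady state, infusion rate = CL × Css, so CL = rate / Css.
CL = 409 / 30.3 = 13.50 L/h

13.5 L/h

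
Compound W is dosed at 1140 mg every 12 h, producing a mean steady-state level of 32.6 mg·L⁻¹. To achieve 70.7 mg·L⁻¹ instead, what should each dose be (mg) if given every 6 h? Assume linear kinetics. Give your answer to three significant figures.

With linear kinetics, Css is proportional to dose rate (D/τ) at fixed clearance.
D₂ = D₁ × (Css,target / Css,current) × (τ₂/τ₁) = 1140 × (70.7/32.6) × (6/12) = 1236 mg

1240 mg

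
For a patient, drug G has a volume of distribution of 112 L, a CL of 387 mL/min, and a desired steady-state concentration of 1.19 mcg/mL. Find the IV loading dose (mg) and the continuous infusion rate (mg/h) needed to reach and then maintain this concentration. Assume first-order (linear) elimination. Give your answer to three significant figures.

(a) 133 mg; (b) 27.6 mg/h

Loading dose = Vd × C = 112.0 × 1.19 = 133.3 mg
CL = 387 mL/min × 60/1000 = 23.22 L/h
Infusion rate = 23.22 L/h × 1.19 mg/L = 27.63 mg/h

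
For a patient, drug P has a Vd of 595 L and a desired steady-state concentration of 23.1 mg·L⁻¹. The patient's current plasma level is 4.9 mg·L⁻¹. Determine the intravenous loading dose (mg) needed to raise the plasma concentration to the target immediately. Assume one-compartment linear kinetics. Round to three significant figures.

The loading dose fills Vd to the target concentration.
Concentration deficit ΔC = 23.1 − 4.9 = 18.20 mg/L
LD = Vd × ΔC = 595.0 × 18.20 = 10830 mg

10800 mg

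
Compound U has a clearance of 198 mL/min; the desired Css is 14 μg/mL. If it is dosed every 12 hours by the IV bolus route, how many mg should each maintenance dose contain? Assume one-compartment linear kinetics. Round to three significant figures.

2000 mg

CL = 198 mL/min × 60/1000 = 11.88 L/h
D = CL × Css × τ = 11.88 × 14 × 12 = 1996 mg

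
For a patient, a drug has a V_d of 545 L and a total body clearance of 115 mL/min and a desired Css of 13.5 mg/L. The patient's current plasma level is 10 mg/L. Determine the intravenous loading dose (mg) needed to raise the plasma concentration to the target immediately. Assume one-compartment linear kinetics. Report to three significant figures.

Concentration deficit ΔC = 13.5 − 10 = 3.500 mg/L
LD = Vd × ΔC = 545.0 × 3.500 = 1908 mg

1910 mg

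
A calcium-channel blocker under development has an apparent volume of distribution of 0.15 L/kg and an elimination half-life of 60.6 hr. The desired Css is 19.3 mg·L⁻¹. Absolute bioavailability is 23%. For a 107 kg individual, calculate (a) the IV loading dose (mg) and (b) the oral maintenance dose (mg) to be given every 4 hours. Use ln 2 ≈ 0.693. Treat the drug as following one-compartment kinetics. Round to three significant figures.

Vd = 0.15 L/kg × 107 kg = 16.05 L
LD = Vd × C = 16.05 × 19.3 = 309.8 mg
CL = 0.693 × Vd / t½ = 0.693 × 16.05 / 60.6 = 0.1835 L/h
D = CL × Css × τ / F = 0.1835 × 19.3 × 4 / 0.23 = 61.59 mg

(a) 310 mg; (b) 61.6 mg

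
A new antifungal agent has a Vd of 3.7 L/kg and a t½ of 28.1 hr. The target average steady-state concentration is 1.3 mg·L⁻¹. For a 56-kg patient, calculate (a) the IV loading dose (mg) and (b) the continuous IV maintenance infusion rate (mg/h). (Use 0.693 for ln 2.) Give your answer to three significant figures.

Total Vd = 3.7 × 56 = 207.2 L
LD = Vd × C = 207.2 × 1.3 = 269.4 mg
CL = 0.693 × Vd / t½ = 0.693 × 207.2 / 28.1 = 5.110 L/h
Infusion rate = CL × Css = 5.110 × 1.3 = 6.643 mg/h

(a) 269 mg; (b) 6.64 mg/h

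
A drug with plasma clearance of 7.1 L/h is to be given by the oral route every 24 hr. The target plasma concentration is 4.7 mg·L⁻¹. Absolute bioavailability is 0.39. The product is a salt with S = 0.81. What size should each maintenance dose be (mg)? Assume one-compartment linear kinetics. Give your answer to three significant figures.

2540 mg

D = CL × Css × τ / F / S = 7.100 × 4.7 × 24 / 0.39 / 0.81 = 2535 mg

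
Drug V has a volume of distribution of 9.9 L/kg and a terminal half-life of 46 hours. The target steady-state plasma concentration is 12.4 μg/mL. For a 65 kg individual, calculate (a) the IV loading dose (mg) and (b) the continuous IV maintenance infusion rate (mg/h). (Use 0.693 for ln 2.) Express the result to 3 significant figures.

(a) 7980 mg; (b) 120 mg/h

Vd = 9.9 L/kg × 65 kg = 643.5 L
LD = Vd × C = 643.5 × 12.4 = 7979 mg
CL = 0.693 × Vd / t½ = 0.693 × 643.5 / 46 = 9.694 L/h
Infusion rate = CL × Css = 9.694 × 12.4 = 120.2 mg/h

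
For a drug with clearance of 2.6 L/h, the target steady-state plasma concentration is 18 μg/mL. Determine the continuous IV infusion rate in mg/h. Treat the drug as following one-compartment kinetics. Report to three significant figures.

46.8 mg/h

R₀ = 2.600 × 18 = 46.80 mg/h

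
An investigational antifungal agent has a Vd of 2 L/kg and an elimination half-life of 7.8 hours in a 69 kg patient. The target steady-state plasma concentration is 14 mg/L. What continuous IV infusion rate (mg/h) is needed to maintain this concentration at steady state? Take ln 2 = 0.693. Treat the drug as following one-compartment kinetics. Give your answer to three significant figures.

172 mg/h

Total Vd = 2 × 69 = 138.0 L
CL = ln 2 · Vd / t½ = 0.693 × 138.0 / 7.8 = 12.26 L/h
Infusion rate = CL × Css = 12.26 × 14 = 171.6 mg/h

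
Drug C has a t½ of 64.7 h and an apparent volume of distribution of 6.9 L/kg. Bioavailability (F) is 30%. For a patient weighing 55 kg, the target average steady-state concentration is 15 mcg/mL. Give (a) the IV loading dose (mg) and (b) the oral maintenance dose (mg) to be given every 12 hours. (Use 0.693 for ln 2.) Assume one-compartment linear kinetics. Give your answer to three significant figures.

(a) 5690 mg; (b) 2440 mg

Vd(total) = 55 kg × 6.9 L/kg = 379.5 L
LD = Vd × C = 379.5 × 15 = 5693 mg
CL = 0.693 × Vd / t½ = 0.693 × 379.5 / 64.7 = 4.065 L/h
D = CL × Css × τ / F = 4.065 × 15 × 12 / 0.3 = 2439 mg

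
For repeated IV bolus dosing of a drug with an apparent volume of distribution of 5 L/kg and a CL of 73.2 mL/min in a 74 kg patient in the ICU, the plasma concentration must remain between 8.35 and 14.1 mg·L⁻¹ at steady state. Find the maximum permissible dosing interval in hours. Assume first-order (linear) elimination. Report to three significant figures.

44.1 h

Vd(total) = 74 kg × 5 L/kg = 370.0 L
CL = 73.2 mL/min × 60/1000 = 4.392 L/h
k = CL / Vd = 4.392 / 370.0 = 0.01187 h⁻¹
Between IV bolus doses, concentration decays as C = C₀·e^(−kτ), so C_peak/C_trough = e^(kτ).
τ_max = ln(C_peak/C_trough) / k = ln(14.1/8.35) / 0.01187 = 0.5239 / 0.01187 = 44.14 h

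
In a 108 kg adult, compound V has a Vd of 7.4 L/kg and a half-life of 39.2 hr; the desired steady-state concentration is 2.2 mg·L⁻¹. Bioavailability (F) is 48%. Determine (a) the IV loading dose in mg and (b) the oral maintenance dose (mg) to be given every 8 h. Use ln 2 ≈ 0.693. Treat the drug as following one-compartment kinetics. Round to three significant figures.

(a) 1760 mg; (b) 518 mg

Total Vd = 7.4 × 108 = 799.2 L
LD = Vd × C = 799.2 × 2.2 = 1758 mg
CL = 0.693 × Vd / t½ = 0.693 × 799.2 / 39.2 = 14.13 L/h
D = CL × Css × τ / F = 14.13 × 2.2 × 8 / 0.48 = 518.1 mg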